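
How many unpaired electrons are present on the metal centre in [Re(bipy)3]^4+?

3 unpaired electrons

Ligand charges: 2,2′-bipyridine is neutral. With an overall charge of +4 the rhenium centre must be in the +4 oxidation state.
Re sits in group 7, so the d-electron count is 7 − 4 = 3.
Counting donor atoms: 3×2,2′-bipyridine (bidentate) → 6 donors. Coordination number = 6.
In an octahedral field the d³ configuration is t₂g³e_g⁰ (only one arrangement possible), giving 3 unpaired electrons.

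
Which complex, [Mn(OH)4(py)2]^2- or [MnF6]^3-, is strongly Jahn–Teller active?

[Mn(OH)4(py)2]^2-: Summing ligand charges against the −2 overall charge gives an oxidation state of +2 for manganese. Group 7 minus oxidation state 2 gives a d⁵ configuration. Hydroxide is a weak-field ligand for a first-row metal, so the complex is high-spin. The d⁵ configuration leaves the e_g set evenly filled (or empty) — no strong Jahn–Teller driving force.
[MnF6]^3-: Each fluoride is −1; balancing the −3 overall charge requires Mn(III). Manganese is a group-7 element; Mn(III) is therefore d⁴. Fluoride is a weak-field ligand for a first-row metal, so the complex is high-spin. The t₂g³e_g¹ (high-spin) configuration has an unevenly filled e_g set; the Jahn–Teller theorem predicts a tetragonal distortion (typically axial elongation) to lift the degeneracy.

[MnF6]^3-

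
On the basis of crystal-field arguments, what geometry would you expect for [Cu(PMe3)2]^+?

Ligand charges: trimethylphosphine is neutral. With an overall charge of +1 the copper centre must be in the +1 oxidation state.
Cu sits in group 11, so the d-electron count is 11 − 1 = 10.
Coordination number: 2.
A d¹⁰ ion with only two ligands adopts a linear arrangement (sp hybridisation; no CFSE preference).

linear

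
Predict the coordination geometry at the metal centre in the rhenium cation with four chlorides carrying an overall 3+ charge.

tetrahedral

Each chloride is −1; balancing the +3 overall charge requires Re(VII).
Rhenium is a group-7 element; Re(VII) is therefore d⁰.
With 4 monodentate ligands the coordination number is 4.
A d⁰ ion has no crystal-field stabilisation preference between square planar and tetrahedral, so four ligands adopt the sterically favoured tetrahedral geometry.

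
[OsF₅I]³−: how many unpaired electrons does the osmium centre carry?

Summing ligand charges against the −3 overall charge gives an oxidation state of +3 for osmium.
Group 8 minus oxidation state 3 gives a d⁵ configuration.
The spin state decides the count: a 5d ion has a large Δₒ and is invariably low-spin.
An octahedral low-spin d⁵ ion is t₂g⁵e_g⁰, giving 1 unpaired electron.

1 unpaired electron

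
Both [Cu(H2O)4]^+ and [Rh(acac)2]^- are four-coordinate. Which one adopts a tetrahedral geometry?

For [Cu(H2O)4]^+: Ligand charges: water is neutral. With an overall charge of +1 the copper centre must be in the +1 oxidation state. Group 11 minus oxidation state 1 gives a d¹⁰ configuration. A d¹⁰ ion has no crystal-field stabilisation preference between square planar and tetrahedral, so four ligands adopt the sterically favoured tetrahedral geometry. → tetrahedral.
For [Rh(acac)2]^-: Each acetylacetonate is −1; balancing the −1 overall charge requires Rh(I). Group 9 minus oxidation state 1 gives a d⁸ configuration. A 4d d⁸ ion has a large crystal-field splitting; square planar leaves the high-energy d_{x²−y²} orbital empty and maximises CFSE. → square planar.

[Cu(H2O)4]^+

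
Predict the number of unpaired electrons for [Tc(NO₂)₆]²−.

Summing ligand charges against the −2 overall charge gives an oxidation state of +4 for technetium.
Tc sits in group 7, so the d-electron count is 7 − 4 = 3.
In an octahedral field the d³ configuration is t₂g³e_g⁰ (only one arrangement possible), giving 3 unpaired electrons.

3 unpaired electrons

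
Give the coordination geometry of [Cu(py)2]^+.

linear

Ligand charges: pyridine is neutral. With an overall charge of +1 the copper centre must be in the +1 oxidation state.
Group 11 minus oxidation state 1 gives a d¹⁰ configuration.
With 2 monodentate ligands the coordination number is 2.
A d¹⁰ ion with only two ligands adopts a linear arrangement (sp hybridisation; no CFSE preference).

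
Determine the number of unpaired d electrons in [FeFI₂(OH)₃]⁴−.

4 unpaired electrons

Ligand charges: each fluoride is −1; each iodide is −1; each hydroxide is −1. With an overall charge of −4 the iron centre must be in the +2 oxidation state.
Fe sits in group 8, so the d-electron count is 8 − 2 = 6.
The spin state decides the count: Fluoride, hydroxide, and iodide are weak-field ligands for a first-row metal, so the complex is high-spin.
An octahedral high-spin d⁶ ion is t₂g⁴e_g², giving 4 unpaired electrons.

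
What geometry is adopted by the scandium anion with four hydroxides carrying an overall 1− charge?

Ligand charges: each hydroxide is −1. With an overall charge of −1 the scandium centre must be in the +3 oxidation state.
Sc sits in group 3, so the d-electron count is 3 − 3 = 0.
With 4 monodentate ligands the coordination number is 4.
A d⁰ ion has no crystal-field stabilisation preference between square planar and tetrahedral, so four ligands adopt the sterically favoured tetrahedral geometry.

tetrahedral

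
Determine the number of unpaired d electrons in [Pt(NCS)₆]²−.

Each isothiocyanate is −1; balancing the −2 overall charge requires Pt(IV).
Group 10 minus oxidation state 4 gives a d⁶ configuration.
The spin state decides the count: a 5d ion has a large Δₒ and is invariably low-spin.
An octahedral low-spin d⁶ ion is t₂g⁶e_g⁰, giving 0 unpaired electrons.

0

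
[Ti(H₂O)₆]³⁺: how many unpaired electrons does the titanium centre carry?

1 unpaired electron

Ligand charges: water is neutral. With an overall charge of +3 the titanium centre must be in the +3 oxidation state.
Titanium is a group-4 element; Ti(III) is therefore d¹.
In an octahedral field the d¹ configuration is t₂g¹e_g⁰ (only one arrangement possible), giving 1 unpaired electron.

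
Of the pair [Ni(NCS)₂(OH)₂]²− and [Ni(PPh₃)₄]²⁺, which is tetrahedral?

For [Ni(NCS)₂(OH)₂]²−: Ligand charges: each isothiocyanate is −1; each hydroxide is −1. With an overall charge of −2 the nickel centre must be in the +2 oxidation state. Ni sits in group 10, so the d-electron count is 10 − 2 = 8. Hydroxide and isothiocyanate are weak-field ligands. With weak-field ligands the CFSE gain from square planar is small, so a 3d d⁸ ion takes the sterically preferred tetrahedral geometry. → tetrahedral.
For [Ni(PPh₃)₄]²⁺: Ligand charges: triphenylphosphine is neutral. With an overall charge of +2 the nickel centre must be in the +2 oxidation state. Ni sits in group 10, so the d-electron count is 10 − 2 = 8. Triphenylphosphine is a strong-field ligand (high in the spectrochemical series). A 3d d⁸ ion with strong-field ligands gains enough CFSE to favour square planar over tetrahedral. → square planar.

[Ni(NCS)₂(OH)₂]²−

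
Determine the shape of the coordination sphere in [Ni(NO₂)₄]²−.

Ligand charges: each nitro (N-bound nitrite) is −1. With an overall charge of −2 the nickel centre must be in the +2 oxidation state.
Nickel is a group-10 element; Ni(II) is therefore d⁸.
With 4 monodentate ligands the coordination number is 4.
Nitro (N-bound nitrite) is a strong-field ligand (high in the spectrochemical series).
A 3d d⁸ ion with strong-field ligands gains enough CFSE to favour square planar over tetrahedral.

square planar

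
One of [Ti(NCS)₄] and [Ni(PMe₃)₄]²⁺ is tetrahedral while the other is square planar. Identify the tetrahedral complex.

For [Ti(NCS)₄]: Ligand charges: each isothiocyanate is −1. With an overall charge of 0 the titanium centre must be in the +4 oxidation state. Ti sits in group 4, so the d-electron count is 4 − 4 = 0. A d⁰ ion has no crystal-field stabilisation preference between square planar and tetrahedral, so four ligands adopt the sterically favoured tetrahedral geometry. → tetrahedral.
For [Ni(PMe₃)₄]²⁺: Trimethylphosphine is neutral; balancing the +2 overall charge requires Ni(II). Group 10 minus oxidation state 2 gives a d⁸ configuration. Trimethylphosphine is a strong-field ligand (high in the spectrochemical series). A 3d d⁸ ion with strong-field ligands gains enough CFSE to favour square planar over tetrahedral. → square planar.

[Ti(NCS)₄]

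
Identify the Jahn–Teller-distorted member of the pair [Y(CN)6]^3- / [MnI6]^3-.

[Y(CN)6]^3-: Summing ligand charges against the −3 overall charge gives an oxidation state of +3 for yttrium. Yttrium is a group-3 element; Y(III) is therefore d⁰. The d⁰ configuration leaves the e_g set evenly filled (or empty) — no strong Jahn–Teller driving force.
[MnI6]^3-: Ligand charges: each iodide is −1. With an overall charge of −3 the manganese centre must be in the +3 oxidation state. Mn sits in group 7, so the d-electron count is 7 − 3 = 4. Iodide is a weak-field ligand for a first-row metal, so the complex is high-spin. The t₂g³e_g¹ (high-spin) configuration has an unevenly filled e_g set; the Jahn–Teller theorem predicts a tetragonal distortion (typically axial elongation) to lift the degeneracy.

[MnI6]^3-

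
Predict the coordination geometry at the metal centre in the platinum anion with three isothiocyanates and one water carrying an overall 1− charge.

Summing ligand charges against the −1 overall charge gives an oxidation state of +2 for platinum.
Group 10 minus oxidation state 2 gives a d⁸ configuration.
With 4 monodentate ligands the coordination number is 4.
A 5d d⁸ ion has a large crystal-field splitting; square planar leaves the high-energy d_{x²−y²} orbital empty and maximises CFSE.

square planar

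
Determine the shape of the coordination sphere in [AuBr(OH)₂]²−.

trigonal planar

Summing ligand charges against the −2 overall charge gives an oxidation state of +1 for gold.
Gold is a group-11 element; Au(I) is therefore d¹⁰.
With 3 monodentate ligands the coordination number is 3.
Three ligands around a d¹⁰ centre minimise repulsion in a trigonal-planar arrangement.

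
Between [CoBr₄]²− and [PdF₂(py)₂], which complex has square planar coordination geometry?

For [CoBr₄]²−: Ligand charges: each bromide is −1. With an overall charge of −2 the cobalt centre must be in the +2 oxidation state. Co sits in group 9, so the d-electron count is 9 − 2 = 7. For a high-spin 3d d⁷ ion with weak-field ligands the small Δₜ gives little square-planar CFSE advantage, so four ligands adopt the sterically favoured tetrahedral geometry. → tetrahedral.
For [PdF₂(py)₂]: Summing ligand charges against the 0 overall charge gives an oxidation state of +2 for palladium. Pd sits in group 10, so the d-electron count is 10 − 2 = 8. A 4d d⁸ ion has a large crystal-field splitting; square planar leaves the high-energy d_{x²−y²} orbital empty and maximises CFSE. → square planar.

[PdF₂(py)₂]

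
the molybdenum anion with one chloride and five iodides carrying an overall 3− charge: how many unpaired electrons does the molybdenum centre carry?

3 unpaired electrons

Summing ligand charges against the −3 overall charge gives an oxidation state of +3 for molybdenum.
Group 6 minus oxidation state 3 gives a d³ configuration.
In an octahedral field the d³ configuration is t₂g³e_g⁰ (only one arrangement possible), giving 3 unpaired electrons.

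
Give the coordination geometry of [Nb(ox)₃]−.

octahedral

Ligand charges: each oxalate is −2. With an overall charge of −1 the niobium centre must be in the +5 oxidation state.
Niobium is a group-5 element; Nb(V) is therefore d⁰.
Counting donor atoms: 3×oxalate (bidentate) → 6 donors. Coordination number = 6.
Six donors around a single metal centre give an octahedral coordination sphere.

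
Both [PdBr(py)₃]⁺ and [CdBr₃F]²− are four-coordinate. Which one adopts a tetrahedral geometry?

For [PdBr(py)₃]⁺: Summing ligand charges against the +1 overall charge gives an oxidation state of +2 for palladium. Pd sits in group 10, so the d-electron count is 10 − 2 = 8. A 4d d⁸ ion has a large crystal-field splitting; square planar leaves the high-energy d_{x²−y²} orbital empty and maximises CFSE. → square planar.
For [CdBr₃F]²−: Summing ligand charges against the −2 overall charge gives an oxidation state of +2 for cadmium. Cd sits in group 12, so the d-electron count is 12 − 2 = 10. A d¹⁰ ion has no crystal-field stabilisation preference between square planar and tetrahedral, so four ligands adopt the sterically favoured tetrahedral geometry. → tetrahedral.

[CdBr₃F]²−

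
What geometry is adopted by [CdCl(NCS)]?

linear

Ligand charges: each chloride is −1; each isothiocyanate is −1. With an overall charge of 0 the cadmium centre must be in the +2 oxidation state.
Cadmium is a group-12 element; Cd(II) is therefore d¹⁰.
With 2 monodentate ligands the coordination number is 2.
A d¹⁰ ion with only two ligands adopts a linear arrangement (sp hybridisation; no CFSE preference).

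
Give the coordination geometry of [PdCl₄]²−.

Ligand charges: each chloride is −1. With an overall charge of −2 the palladium centre must be in the +2 oxidation state.
Palladium is a group-10 element; Pd(II) is therefore d⁸.
Coordination number: 4.
A 4d d⁸ ion has a large crystal-field splitting; square planar leaves the high-energy d_{x²−y²} orbital empty and maximises CFSE.

square planar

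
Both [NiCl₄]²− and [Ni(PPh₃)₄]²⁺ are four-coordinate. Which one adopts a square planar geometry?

[Ni(PPh₃)₄]²⁺

For [NiCl₄]²−: Ligand charges: each chloride is −1. With an overall charge of −2 the nickel centre must be in the +2 oxidation state. Ni sits in group 10, so the d-electron count is 10 − 2 = 8. Chloride is a weak-field ligand. With weak-field ligands the CFSE gain from square planar is small, so a 3d d⁸ ion takes the sterically preferred tetrahedral geometry. → tetrahedral.
For [Ni(PPh₃)₄]²⁺: Ligand charges: triphenylphosphine is neutral. With an overall charge of +2 the nickel centre must be in the +2 oxidation state. Nickel is a group-10 element; Ni(II) is therefore d⁸. Triphenylphosphine is a strong-field ligand (high in the spectrochemical series). A 3d d⁸ ion with strong-field ligands gains enough CFSE to favour square planar over tetrahedral. → square planar.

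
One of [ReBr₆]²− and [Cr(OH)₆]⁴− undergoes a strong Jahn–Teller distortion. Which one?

[Cr(OH)₆]⁴−

[ReBr₆]²−: Summing ligand charges against the −2 overall charge gives an oxidation state of +4 for rhenium. Re sits in group 7, so the d-electron count is 7 − 4 = 3. The d³ configuration leaves the e_g set evenly filled (or empty) — no strong Jahn–Teller driving force.
[Cr(OH)₆]⁴−: Ligand charges: each hydroxide is −1. With an overall charge of −4 the chromium centre must be in the +2 oxidation state. Cr sits in group 6, so the d-electron count is 6 − 2 = 4. Hydroxide is a weak-field ligand for a first-row metal, so the complex is high-spin. The t₂g³e_g¹ (high-spin) configuration has an unevenly filled e_g set; the Jahn–Teller theorem predicts a tetragonal distortion (typically axial elongation) to lift the degeneracy.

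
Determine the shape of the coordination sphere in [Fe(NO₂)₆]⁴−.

Ligand charges: each nitro (N-bound nitrite) is −1. With an overall charge of −4 the iron centre must be in the +2 oxidation state.
Fe sits in group 8, so the d-electron count is 8 − 2 = 6.
Coordination number: 6.
Six donors around a single metal centre give an octahedral coordination sphere.

octahedral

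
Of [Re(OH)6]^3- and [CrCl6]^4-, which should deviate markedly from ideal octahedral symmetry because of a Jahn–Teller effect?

[Re(OH)6]^3-: Each hydroxide is −1; balancing the −3 overall charge requires Re(III). Re sits in group 7, so the d-electron count is 7 − 3 = 4. A 5d ion has a large Δₒ and is invariably low-spin. The d⁴ configuration leaves the e_g set evenly filled (or empty) — no strong Jahn–Teller driving force.
[CrCl6]^4-: Each chloride is −1; balancing the −4 overall charge requires Cr(II). Chromium is a group-6 element; Cr(II) is therefore d⁴. Chloride is a weak-field ligand for a first-row metal, so the complex is high-spin. The t₂g³e_g¹ (high-spin) configuration has an unevenly filled e_g set; the Jahn–Teller theorem predicts a tetragonal distortion (typically axial elongation) to lift the degeneracy.

[CrCl6]^4-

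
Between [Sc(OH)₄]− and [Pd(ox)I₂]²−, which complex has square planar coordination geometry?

[Pd(ox)I₂]²−

For [Sc(OH)₄]−: Ligand charges: each hydroxide is −1. With an overall charge of −1 the scandium centre must be in the +3 oxidation state. Scandium is a group-3 element; Sc(III) is therefore d⁰. A d⁰ ion has no crystal-field stabilisation preference between square planar and tetrahedral, so four ligands adopt the sterically favoured tetrahedral geometry. → tetrahedral.
For [Pd(ox)I₂]²−: Each oxalate is −2; each iodide is −1; balancing the −2 overall charge requires Pd(II). Palladium is a group-10 element; Pd(II) is therefore d⁸. A 4d d⁸ ion has a large crystal-field splitting; square planar leaves the high-energy d_{x²−y²} orbital empty and maximises CFSE. → square planar.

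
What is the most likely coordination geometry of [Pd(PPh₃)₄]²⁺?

square planar

Summing ligand charges against the +2 overall charge gives an oxidation state of +2 for palladium.
Group 10 minus oxidation state 2 gives a d⁸ configuration.
With 4 monodentate ligands the coordination number is 4.
A 4d d⁸ ion has a large crystal-field splitting; square planar leaves the high-energy d_{x²−y²} orbital empty and maximises CFSE.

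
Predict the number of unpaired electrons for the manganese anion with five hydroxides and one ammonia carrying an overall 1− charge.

3

Each hydroxide is −1; ammonia is neutral; balancing the −1 overall charge requires Mn(IV).
Mn sits in group 7, so the d-electron count is 7 − 4 = 3.
In an octahedral field the d³ configuration is t₂g³e_g⁰ (only one arrangement possible), giving 3 unpaired electrons.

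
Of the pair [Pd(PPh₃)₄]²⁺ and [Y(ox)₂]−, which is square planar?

[Pd(PPh₃)₄]²⁺

For [Pd(PPh₃)₄]²⁺: Summing ligand charges against the +2 overall charge gives an oxidation state of +2 for palladium. Group 10 minus oxidation state 2 gives a d⁸ configuration. A 4d d⁸ ion has a large crystal-field splitting; square planar leaves the high-energy d_{x²−y²} orbital empty and maximises CFSE. → square planar.
For [Y(ox)₂]−: Ligand charges: each oxalate is −2. With an overall charge of −1 the yttrium centre must be in the +3 oxidation state. Yttrium is a group-3 element; Y(III) is therefore d⁰. A d⁰ ion has no crystal-field stabilisation preference between square planar and tetrahedral, so four ligands adopt the sterically favoured tetrahedral geometry. → tetrahedral.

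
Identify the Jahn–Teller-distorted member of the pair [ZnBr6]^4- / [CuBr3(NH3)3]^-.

[CuBr3(NH3)3]^-

[ZnBr6]^4-: Each bromide is −1; balancing the −4 overall charge requires Zn(II). Group 12 minus oxidation state 2 gives a d¹⁰ configuration. The d¹⁰ configuration leaves the e_g set evenly filled (or empty) — no strong Jahn–Teller driving force.
[CuBr3(NH3)3]^-: Summing ligand charges against the −1 overall charge gives an oxidation state of +2 for copper. Copper is a group-11 element; Cu(II) is therefore d⁹. The t₂g⁶e_g³ configuration has an unevenly filled e_g set; the Jahn–Teller theorem predicts a tetragonal distortion (typically axial elongation) to lift the degeneracy.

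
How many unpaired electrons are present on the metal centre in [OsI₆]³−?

1

Each iodide is −1; balancing the −3 overall charge requires Os(III).
Osmium is a group-8 element; Os(III) is therefore d⁵.
The spin state decides the count: a 5d ion has a large Δₒ and is invariably low-spin.
An octahedral low-spin d⁵ ion is t₂g⁵e_g⁰, giving 1 unpaired electron.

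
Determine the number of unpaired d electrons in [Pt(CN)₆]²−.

Each cyanide is −1; balancing the −2 overall charge requires Pt(IV).
Group 10 minus oxidation state 4 gives a d⁶ configuration.
The spin state decides the count: a 5d ion has a large Δₒ and is invariably low-spin.
An octahedral low-spin d⁶ ion is t₂g⁶e_g⁰, giving 0 unpaired electrons.

0 unpaired electrons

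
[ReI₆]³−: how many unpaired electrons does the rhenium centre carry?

2 unpaired electrons

Ligand charges: each iodide is −1. With an overall charge of −3 the rhenium centre must be in the +3 oxidation state.
Rhenium is a group-7 element; Re(III) is therefore d⁴.
The spin state decides the count: a 5d ion has a large Δₒ and is invariably low-spin.
An octahedral low-spin d⁴ ion is t₂g⁴e_g⁰, giving 2 unpaired electrons.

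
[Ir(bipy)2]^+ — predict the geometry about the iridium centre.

2,2′-bipyridine is neutral; balancing the +1 overall charge requires Ir(I).
Iridium is a group-9 element; Ir(I) is therefore d⁸.
Counting donor atoms: 2×2,2′-bipyridine (bidentate) → 4 donors. Coordination number = 4.
A 5d d⁸ ion has a large crystal-field splitting; square planar leaves the high-energy d_{x²−y²} orbital empty and maximises CFSE.

square planar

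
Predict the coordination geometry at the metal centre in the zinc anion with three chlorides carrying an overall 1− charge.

trigonal planar

Ligand charges: each chloride is −1. With an overall charge of −1 the zinc centre must be in the +2 oxidation state.
Zn sits in group 12, so the d-electron count is 12 − 2 = 10.
With 3 monodentate ligands the coordination number is 3.
Three ligands around a d¹⁰ centre minimise repulsion in a trigonal-planar arrangement.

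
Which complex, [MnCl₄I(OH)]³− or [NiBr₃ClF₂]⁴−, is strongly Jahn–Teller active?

[MnCl₄I(OH)]³−: Summing ligand charges against the −3 overall charge gives an oxidation state of +3 for manganese. Manganese is a group-7 element; Mn(III) is therefore d⁴. Chloride, hydroxide, and iodide are weak-field ligands for a first-row metal, so the complex is high-spin. The t₂g³e_g¹ (high-spin) configuration has an unevenly filled e_g set; the Jahn–Teller theorem predicts a tetragonal distortion (typically axial elongation) to lift the degeneracy.
[NiBr₃ClF₂]⁴−: Ligand charges: each bromide is −1; each chloride is −1; each fluoride is −1. With an overall charge of −4 the nickel centre must be in the +2 oxidation state. Nickel is a group-10 element; Ni(II) is therefore d⁸. The d⁸ configuration leaves the e_g set evenly filled (or empty) — no strong Jahn–Teller driving force.

[MnCl₄I(OH)]³−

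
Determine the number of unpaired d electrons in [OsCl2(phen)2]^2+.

Ligand charges: each chloride is −1; 1,10-phenanthroline is neutral. With an overall charge of +2 the osmium centre must be in the +4 oxidation state.
Os sits in group 8, so the d-electron count is 8 − 4 = 4.
Counting donor atoms: 2×chloride (monodentate) → 2 donors; 2×1,10-phenanthroline (bidentate) → 4 donors. Coordination number = 6.
The spin state decides the count: a 5d ion has a large Δₒ and is invariably low-spin.
An octahedral low-spin d⁴ ion is t₂g⁴e_g⁰, giving 2 unpaired electrons.

2 unpaired electrons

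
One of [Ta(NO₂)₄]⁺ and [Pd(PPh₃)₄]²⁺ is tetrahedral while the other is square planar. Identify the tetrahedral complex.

[Ta(NO₂)₄]⁺

For [Ta(NO₂)₄]⁺: Summing ligand charges against the +1 overall charge gives an oxidation state of +5 for tantalum. Group 5 minus oxidation state 5 gives a d⁰ configuration. A d⁰ ion has no crystal-field stabilisation preference between square planar and tetrahedral, so four ligands adopt the sterically favoured tetrahedral geometry. → tetrahedral.
For [Pd(PPh₃)₄]²⁺: Triphenylphosphine is neutral; balancing the +2 overall charge requires Pd(II). Pd sits in group 10, so the d-electron count is 10 − 2 = 8. A 4d d⁸ ion has a large crystal-field splitting; square planar leaves the high-energy d_{x²−y²} orbital empty and maximises CFSE. → square planar.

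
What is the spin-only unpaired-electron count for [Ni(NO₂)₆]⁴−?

Ligand charges: each nitro (N-bound nitrite) is −1. With an overall charge of −4 the nickel centre must be in the +2 oxidation state.
Ni sits in group 10, so the d-electron count is 10 − 2 = 8.
In an octahedral field the d⁸ configuration is t₂g⁶e_g² (only one arrangement possible), giving 2 unpaired electrons.

2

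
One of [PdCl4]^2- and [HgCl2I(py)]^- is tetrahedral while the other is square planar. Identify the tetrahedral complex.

[HgCl2I(py)]^-

For [PdCl4]^2-: Each chloride is −1; balancing the −2 overall charge requires Pd(II). Group 10 minus oxidation state 2 gives a d⁸ configuration. A 4d d⁸ ion has a large crystal-field splitting; square planar leaves the high-energy d_{x²−y²} orbital empty and maximises CFSE. → square planar.
For [HgCl2I(py)]^-: Ligand charges: each chloride is −1; each iodide is −1; pyridine is neutral. With an overall charge of −1 the mercury centre must be in the +2 oxidation state. Hg sits in group 12, so the d-electron count is 12 − 2 = 10. A d¹⁰ ion has no crystal-field stabilisation preference between square planar and tetrahedral, so four ligands adopt the sterically favoured tetrahedral geometry. → tetrahedral.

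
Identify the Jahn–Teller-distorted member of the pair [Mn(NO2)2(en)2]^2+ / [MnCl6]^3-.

[Mn(NO2)2(en)2]^2+: Ligand charges: each nitro (N-bound nitrite) is −1; ethylenediamine is neutral. With an overall charge of +2 the manganese centre must be in the +4 oxidation state. Group 7 minus oxidation state 4 gives a d³ configuration. The d³ configuration leaves the e_g set evenly filled (or empty) — no strong Jahn–Teller driving force.
[MnCl6]^3-: Summing ligand charges against the −3 overall charge gives an oxidation state of +3 for manganese. Group 7 minus oxidation state 3 gives a d⁴ configuration. Chloride is a weak-field ligand for a first-row metal, so the complex is high-spin. The t₂g³e_g¹ (high-spin) configuration has an unevenly filled e_g set; the Jahn–Teller theorem predicts a tetragonal distortion (typically axial elongation) to lift the degeneracy.

[MnCl6]^3-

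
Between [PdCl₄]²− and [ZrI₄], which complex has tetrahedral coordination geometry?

For [PdCl₄]²−: Ligand charges: each chloride is −1. With an overall charge of −2 the palladium centre must be in the +2 oxidation state. Pd sits in group 10, so the d-electron count is 10 − 2 = 8. A 4d d⁸ ion has a large crystal-field splitting; square planar leaves the high-energy d_{x²−y²} orbital empty and maximises CFSE. → square planar.
For [ZrI₄]: Each iodide is −1; balancing the 0 overall charge requires Zr(IV). Zr sits in group 4, so the d-electron count is 4 − 4 = 0. A d⁰ ion has no crystal-field stabilisation preference between square planar and tetrahedral, so four ligands adopt the sterically favoured tetrahedral geometry. → tetrahedral.

[ZrI₄]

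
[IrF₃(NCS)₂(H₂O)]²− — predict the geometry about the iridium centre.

octahedral

Each fluoride is −1; each isothiocyanate is −1; water is neutral; balancing the −2 overall charge requires Ir(III).
Ir sits in group 9, so the d-electron count is 9 − 3 = 6.
Coordination number: 6.
Six donors around a single metal centre give an octahedral coordination sphere.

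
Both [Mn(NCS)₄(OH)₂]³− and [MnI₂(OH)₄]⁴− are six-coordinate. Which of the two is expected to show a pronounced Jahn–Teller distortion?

[Mn(NCS)₄(OH)₂]³−: Ligand charges: each isothiocyanate is −1; each hydroxide is −1. With an overall charge of −3 the manganese centre must be in the +3 oxidation state. Mn sits in group 7, so the d-electron count is 7 − 3 = 4. Hydroxide and isothiocyanate are weak-field ligands for a first-row metal, so the complex is high-spin. The t₂g³e_g¹ (high-spin) configuration has an unevenly filled e_g set; the Jahn–Teller theorem predicts a tetragonal distortion (typically axial elongation) to lift the degeneracy.
[MnI₂(OH)₄]⁴−: Each iodide is −1; each hydroxide is −1; balancing the −4 overall charge requires Mn(II). Manganese is a group-7 element; Mn(II) is therefore d⁵. Hydroxide and iodide are weak-field ligands for a first-row metal, so the complex is high-spin. The d⁵ configuration leaves the e_g set evenly filled (or empty) — no strong Jahn–Teller driving force.

[Mn(NCS)₄(OH)₂]³−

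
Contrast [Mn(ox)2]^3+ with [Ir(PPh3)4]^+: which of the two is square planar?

For [Mn(ox)2]^3+: Each oxalate is −2; balancing the +3 overall charge requires Mn(VII). Mn sits in group 7, so the d-electron count is 7 − 7 = 0. A d⁰ ion has no crystal-field stabilisation preference between square planar and tetrahedral, so four ligands adopt the sterically favoured tetrahedral geometry. → tetrahedral.
For [Ir(PPh3)4]^+: Summing ligand charges against the +1 overall charge gives an oxidation state of +1 for iridium. Iridium is a group-9 element; Ir(I) is therefore d⁸. A 5d d⁸ ion has a large crystal-field splitting; square planar leaves the high-energy d_{x²−y²} orbital empty and maximises CFSE. → square planar.

[Ir(PPh3)4]^+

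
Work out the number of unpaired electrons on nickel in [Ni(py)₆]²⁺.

2 unpaired electrons

Ligand charges: pyridine is neutral. With an overall charge of +2 the nickel centre must be in the +2 oxidation state.
Group 10 minus oxidation state 2 gives a d⁸ configuration.
In an octahedral field the d⁸ configuration is t₂g⁶e_g² (only one arrangement possible), giving 2 unpaired electrons.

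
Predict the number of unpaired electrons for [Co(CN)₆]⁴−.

Summing ligand charges against the −4 overall charge gives an oxidation state of +2 for cobalt.
Group 9 minus oxidation state 2 gives a d⁷ configuration.
The spin state decides the count: Cyanide is a strong-field ligand (high in the spectrochemical series) for a first-row metal, so the complex is low-spin.
An octahedral low-spin d⁷ ion is t₂g⁶e_g¹, giving 1 unpaired electron.

1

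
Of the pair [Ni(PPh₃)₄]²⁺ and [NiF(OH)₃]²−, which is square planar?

For [Ni(PPh₃)₄]²⁺: Ligand charges: triphenylphosphine is neutral. With an overall charge of +2 the nickel centre must be in the +2 oxidation state. Ni sits in group 10, so the d-electron count is 10 − 2 = 8. Triphenylphosphine is a strong-field ligand (high in the spectrochemical series). A 3d d⁸ ion with strong-field ligands gains enough CFSE to favour square planar over tetrahedral. → square planar.
For [NiF(OH)₃]²−: Summing ligand charges against the −2 overall charge gives an oxidation state of +2 for nickel. Group 10 minus oxidation state 2 gives a d⁸ configuration. Fluoride and hydroxide are weak-field ligands. With weak-field ligands the CFSE gain from square planar is small, so a 3d d⁸ ion takes the sterically preferred tetrahedral geometry. → tetrahedral.

[Ni(PPh₃)₄]²⁺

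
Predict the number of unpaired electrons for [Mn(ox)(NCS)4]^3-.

4 unpaired electrons

Each oxalate is −2; each isothiocyanate is −1; balancing the −3 overall charge requires Mn(III).
Mn sits in group 7, so the d-electron count is 7 − 3 = 4.
Counting donor atoms: 1×oxalate (bidentate) → 2 donors; 4×isothiocyanate (monodentate) → 4 donors. Coordination number = 6.
The spin state decides the count: Isothiocyanate and oxalate are weak-field ligands for a first-row metal, so the complex is high-spin.
An octahedral high-spin d⁴ ion is t₂g³e_g¹, giving 4 unpaired electrons.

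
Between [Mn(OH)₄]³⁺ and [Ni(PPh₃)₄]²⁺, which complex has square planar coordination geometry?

[Ni(PPh₃)₄]²⁺

For [Mn(OH)₄]³⁺: Ligand charges: each hydroxide is −1. With an overall charge of +3 the manganese centre must be in the +7 oxidation state. Manganese is a group-7 element; Mn(VII) is therefore d⁰. A d⁰ ion has no crystal-field stabilisation preference between square planar and tetrahedral, so four ligands adopt the sterically favoured tetrahedral geometry. → tetrahedral.
For [Ni(PPh₃)₄]²⁺: Ligand charges: triphenylphosphine is neutral. With an overall charge of +2 the nickel centre must be in the +2 oxidation state. Nickel is a group-10 element; Ni(II) is therefore d⁸. Triphenylphosphine is a strong-field ligand (high in the spectrochemical series). A 3d d⁸ ion with strong-field ligands gains enough CFSE to favour square planar over tetrahedral. → square planar.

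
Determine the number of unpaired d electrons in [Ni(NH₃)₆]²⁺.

2

Ammonia is neutral; balancing the +2 overall charge requires Ni(II).
Nickel is a group-10 element; Ni(II) is therefore d⁸.
In an octahedral field the d⁸ configuration is t₂g⁶e_g² (only one arrangement possible), giving 2 unpaired electrons.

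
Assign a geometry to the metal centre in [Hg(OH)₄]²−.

tetrahedral

Ligand charges: each hydroxide is −1. With an overall charge of −2 the mercury centre must be in the +2 oxidation state.
Group 12 minus oxidation state 2 gives a d¹⁰ configuration.
With 4 monodentate ligands the coordination number is 4.
A d¹⁰ ion has no crystal-field stabilisation preference between square planar and tetrahedral, so four ligands adopt the sterically favoured tetrahedral geometry.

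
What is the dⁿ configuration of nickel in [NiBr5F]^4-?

d8

Summing ligand charges against the −4 overall charge gives an oxidation state of +2 for nickel.
Nickel is a group-10 element; Ni(II) is therefore d⁸.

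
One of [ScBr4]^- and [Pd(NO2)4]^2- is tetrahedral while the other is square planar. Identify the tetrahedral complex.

For [ScBr4]^-: Each bromide is −1; balancing the −1 overall charge requires Sc(III). Group 3 minus oxidation state 3 gives a d⁰ configuration. A d⁰ ion has no crystal-field stabilisation preference between square planar and tetrahedral, so four ligands adopt the sterically favoured tetrahedral geometry. → tetrahedral.
For [Pd(NO2)4]^2-: Each nitro (N-bound nitrite) is −1; balancing the −2 overall charge requires Pd(II). Pd sits in group 10, so the d-electron count is 10 − 2 = 8. A 4d d⁸ ion has a large crystal-field splitting; square planar leaves the high-energy d_{x²−y²} orbital empty and maximises CFSE. → square planar.

[ScBr4]^-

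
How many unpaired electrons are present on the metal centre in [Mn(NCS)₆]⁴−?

5 unpaired electrons

Summing ligand charges against the −4 overall charge gives an oxidation state of +2 for manganese.
Mn sits in group 7, so the d-electron count is 7 − 2 = 5.
The spin state decides the count: Isothiocyanate is a weak-field ligand for a first-row metal, so the complex is high-spin.
An octahedral high-spin d⁵ ion is t₂g³e_g², giving 5 unpaired electrons.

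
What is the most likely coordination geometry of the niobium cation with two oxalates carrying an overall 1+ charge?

Summing ligand charges against the +1 overall charge gives an oxidation state of +5 for niobium.
Nb sits in group 5, so the d-electron count is 5 − 5 = 0.
Counting donor atoms: 2×oxalate (bidentate) → 4 donors. Coordination number = 4.
A d⁰ ion has no crystal-field stabilisation preference between square planar and tetrahedral, so four ligands adopt the sterically favoured tetrahedral geometry.

tetrahedral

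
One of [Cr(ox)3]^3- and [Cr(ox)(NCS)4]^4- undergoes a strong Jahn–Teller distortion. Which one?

[Cr(ox)(NCS)4]^4-

[Cr(ox)3]^3-: Ligand charges: each oxalate is −2. With an overall charge of −3 the chromium centre must be in the +3 oxidation state. Group 6 minus oxidation state 3 gives a d³ configuration. The d³ configuration leaves the e_g set evenly filled (or empty) — no strong Jahn–Teller driving force.
[Cr(ox)(NCS)4]^4-: Each oxalate is −2; each isothiocyanate is −1; balancing the −4 overall charge requires Cr(II). Group 6 minus oxidation state 2 gives a d⁴ configuration. Isothiocyanate and oxalate are weak-field ligands for a first-row metal, so the complex is high-spin. The t₂g³e_g¹ (high-spin) configuration has an unevenly filled e_g set; the Jahn–Teller theorem predicts a tetragonal distortion (typically axial elongation) to lift the degeneracy.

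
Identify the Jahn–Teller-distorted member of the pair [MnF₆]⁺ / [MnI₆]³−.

[MnI₆]³−

[MnF₆]⁺: Summing ligand charges against the +1 overall charge gives an oxidation state of +7 for manganese. Mn sits in group 7, so the d-electron count is 7 − 7 = 0. The d⁰ configuration leaves the e_g set evenly filled (or empty) — no strong Jahn–Teller driving force.
[MnI₆]³−: Ligand charges: each iodide is −1. With an overall charge of −3 the manganese centre must be in the +3 oxidation state. Mn sits in group 7, so the d-electron count is 7 − 3 = 4. Iodide is a weak-field ligand for a first-row metal, so the complex is high-spin. The t₂g³e_g¹ (high-spin) configuration has an unevenly filled e_g set; the Jahn–Teller theorem predicts a tetragonal distortion (typically axial elongation) to lift the degeneracy.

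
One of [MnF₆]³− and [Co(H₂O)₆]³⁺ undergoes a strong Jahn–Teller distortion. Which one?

[MnF₆]³−

[MnF₆]³−: Summing ligand charges against the −3 overall charge gives an oxidation state of +3 for manganese. Manganese is a group-7 element; Mn(III) is therefore d⁴. Fluoride is a weak-field ligand for a first-row metal, so the complex is high-spin. The t₂g³e_g¹ (high-spin) configuration has an unevenly filled e_g set; the Jahn–Teller theorem predicts a tetragonal distortion (typically axial elongation) to lift the degeneracy.
[Co(H₂O)₆]³⁺: Water is neutral; balancing the +3 overall charge requires Co(III). Cobalt is a group-9 element; Co(III) is therefore d⁶. Co(III) has an exceptionally large octahedral splitting and is low-spin with essentially every ligand except fluoride. The d⁶ configuration leaves the e_g set evenly filled (or empty) — no strong Jahn–Teller driving force.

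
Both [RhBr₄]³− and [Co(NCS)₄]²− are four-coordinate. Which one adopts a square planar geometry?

For [RhBr₄]³−: Ligand charges: each bromide is −1. With an overall charge of −3 the rhodium centre must be in the +1 oxidation state. Rhodium is a group-9 element; Rh(I) is therefore d⁸. A 4d d⁸ ion has a large crystal-field splitting; square planar leaves the high-energy d_{x²−y²} orbital empty and maximises CFSE. → square planar.
For [Co(NCS)₄]²−: Summing ligand charges against the −2 overall charge gives an oxidation state of +2 for cobalt. Group 9 minus oxidation state 2 gives a d⁷ configuration. For a high-spin 3d d⁷ ion with weak-field ligands the small Δₜ gives little square-planar CFSE advantage, so four ligands adopt the sterically favoured tetrahedral geometry. → tetrahedral.

[RhBr₄]³−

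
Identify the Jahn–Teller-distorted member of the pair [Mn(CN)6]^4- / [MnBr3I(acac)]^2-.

[MnBr3I(acac)]^2-

[Mn(CN)6]^4-: Ligand charges: each cyanide is −1. With an overall charge of −4 the manganese centre must be in the +2 oxidation state. Group 7 minus oxidation state 2 gives a d⁵ configuration. Cyanide is a strong-field ligand (high in the spectrochemical series) for a first-row metal, so the complex is low-spin. The d⁵ configuration leaves the e_g set evenly filled (or empty) — no strong Jahn–Teller driving force.
[MnBr3I(acac)]^2-: Ligand charges: each bromide is −1; each iodide is −1; each acetylacetonate is −1. With an overall charge of −2 the manganese centre must be in the +3 oxidation state. Manganese is a group-7 element; Mn(III) is therefore d⁴. Acetylacetonate, bromide, and iodide are weak-field ligands for a first-row metal, so the complex is high-spin. The t₂g³e_g¹ (high-spin) configuration has an unevenly filled e_g set; the Jahn–Teller theorem predicts a tetragonal distortion (typically axial elongation) to lift the degeneracy.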